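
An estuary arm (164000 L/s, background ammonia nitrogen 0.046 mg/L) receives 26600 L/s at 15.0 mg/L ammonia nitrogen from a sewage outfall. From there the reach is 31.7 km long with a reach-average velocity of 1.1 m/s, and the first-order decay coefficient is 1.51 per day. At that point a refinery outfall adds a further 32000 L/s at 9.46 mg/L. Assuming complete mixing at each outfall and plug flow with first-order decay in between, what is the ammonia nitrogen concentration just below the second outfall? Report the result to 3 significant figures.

Conservation of mass: C = (164000·0.04600 + 26600·15.00) / 190600 = 406500/190600 = 2.133 mg/L; combined flow 190600 L/s.
Travel time t = 31.7·1000 / 1.1 = 28820 s = 8.005 h.
First-order decay: C = 2.133·exp(−k·t) = 2.133·0.6043 = 1.289 mg/L.
At the second outfall, C = (190600·1.289 + 32000·9.460) / (190600 + 32000) = 2.464 mg/L.

2.46 mg/L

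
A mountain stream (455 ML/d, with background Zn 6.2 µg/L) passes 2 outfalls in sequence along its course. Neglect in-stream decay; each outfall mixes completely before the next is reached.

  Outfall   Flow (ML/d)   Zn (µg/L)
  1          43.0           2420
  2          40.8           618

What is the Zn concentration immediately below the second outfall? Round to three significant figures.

245 µg/L

Outfall 1: combined Q = 498.0 ML/d; C = (455.0·6.200 + 43.00·2420)/498.0 = 214.6 µg/L.
Outfall 2: combined Q = 538.8 ML/d; C = (498.0·214.6 + 40.80·618.0)/538.8 = 245.2 µg/L.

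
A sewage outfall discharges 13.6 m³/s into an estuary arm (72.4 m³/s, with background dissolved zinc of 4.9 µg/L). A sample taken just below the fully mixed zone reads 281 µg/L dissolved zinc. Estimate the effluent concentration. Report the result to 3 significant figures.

Mass balance: 72.40·4.900 + 13.60·Cₑ = 86.00·281.0
→ Cₑ = (86.00·281.0 − 72.40·4.900) / 13.60 = 1751 µg/L.

1750 µg/L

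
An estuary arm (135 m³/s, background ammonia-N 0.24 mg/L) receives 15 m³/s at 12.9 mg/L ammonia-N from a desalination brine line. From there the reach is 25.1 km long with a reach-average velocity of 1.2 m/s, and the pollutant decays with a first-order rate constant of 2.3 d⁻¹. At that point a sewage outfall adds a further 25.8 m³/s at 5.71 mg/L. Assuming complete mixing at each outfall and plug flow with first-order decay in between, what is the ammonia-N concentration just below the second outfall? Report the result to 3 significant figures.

Conservation of mass: C = (135.0·0.2400 + 15.00·12.90) / 150.0 = 225.9/150.0 = 1.506 mg/L; combined flow 150.0 m³/s.
Travel time t = 25.1·1000 / 1.2 = 20920 s = 5.810 h.
Decay over the reach: 1.506·exp(−kt) = 1.506·0.5730 = 0.8630 mg/L.
Second outfall: C = (150.0·0.8630 + 25.80·5.710)/175.8 = 1.574 mg/L.

1.57 mg/L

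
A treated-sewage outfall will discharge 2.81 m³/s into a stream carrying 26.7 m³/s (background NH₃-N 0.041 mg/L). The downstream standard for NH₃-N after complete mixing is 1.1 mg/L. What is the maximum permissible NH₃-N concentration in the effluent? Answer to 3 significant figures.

At the limit, (Qr·Cr + Qe·Cₑ)/(Qr + Qe) = 1.1:
Cₑ = (29.51·1.1 − 26.70·0.04100) / 2.810 = 11.16 mg/L.

11.2 mg/L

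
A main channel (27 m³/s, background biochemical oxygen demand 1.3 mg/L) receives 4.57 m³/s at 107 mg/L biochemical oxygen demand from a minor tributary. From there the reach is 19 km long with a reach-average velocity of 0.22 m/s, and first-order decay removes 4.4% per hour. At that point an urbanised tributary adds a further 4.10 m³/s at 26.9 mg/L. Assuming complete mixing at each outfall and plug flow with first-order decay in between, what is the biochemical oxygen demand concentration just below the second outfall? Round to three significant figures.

Flow-weighted average: C = (27.00·1.300 + 4.570·107.0) / 31.57 = 524.1/31.57 = 16.60 mg/L; combined flow 31.57 m³/s.
Travel time t = 19·1000 / 0.22 = 86360 s = 23.99 h.
4.4%/h lost → k = −ln(1 − 0.044) = 0.04500 h⁻¹.
First-order decay: C = 16.60·exp(−k·t) = 16.60·0.3398 = 5.641 mg/L.
Second outfall: C = (31.57·5.641 + 4.100·26.90)/35.67 = 8.084 mg/L.

8.08 mg/L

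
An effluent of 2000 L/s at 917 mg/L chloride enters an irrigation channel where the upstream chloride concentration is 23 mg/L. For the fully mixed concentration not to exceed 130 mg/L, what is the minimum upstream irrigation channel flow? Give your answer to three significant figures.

Set C_mix = 130: (Q·23.00 + 2000·917.0) / (Q + 2000) = 130
→ Q = 2000·(917.0 − 130)/(130 − 23.00) = 14710 L/s.

14700 L/s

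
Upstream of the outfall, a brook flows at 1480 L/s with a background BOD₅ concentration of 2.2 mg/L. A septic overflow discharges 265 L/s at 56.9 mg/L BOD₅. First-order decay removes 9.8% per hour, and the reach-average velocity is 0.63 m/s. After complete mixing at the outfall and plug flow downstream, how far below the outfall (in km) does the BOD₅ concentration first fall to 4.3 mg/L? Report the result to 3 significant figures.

Conservation of mass: C = (1480·2.200 + 265.0·56.90) / 1745 = 18330/1745 = 10.51 mg/L.
9.8%/h lost → k = −ln(1 − 0.098) = 0.1031 h⁻¹.
Set 10.51·exp(−k·t) = 4.3 → t = ln(10.51/4.3)/k = 31180 s = 8.662 h.
Distance = v·t = 0.63·31180 = 19650 m = 19.65 km.

19.6 km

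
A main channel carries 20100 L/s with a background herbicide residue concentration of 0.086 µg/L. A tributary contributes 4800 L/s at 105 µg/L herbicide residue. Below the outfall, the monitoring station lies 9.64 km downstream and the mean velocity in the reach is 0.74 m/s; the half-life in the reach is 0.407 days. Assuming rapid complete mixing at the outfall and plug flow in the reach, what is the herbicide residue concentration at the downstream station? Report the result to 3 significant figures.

Conservation of mass: C = (20100·0.08600 + 4800·105.0) / 24900 = 505700/24900 = 20.31 µg/L.
Travel time t = 9.64·1000 / 0.74 = 13030 s = 3.619 h.
Half-life 0.407 d → k = ln 2 / 0.407 = 1.703 d⁻¹.
Applying C = C₀e^(−kt): 20.31 × 0.7735 = 15.71 µg/L.

15.7 µg/L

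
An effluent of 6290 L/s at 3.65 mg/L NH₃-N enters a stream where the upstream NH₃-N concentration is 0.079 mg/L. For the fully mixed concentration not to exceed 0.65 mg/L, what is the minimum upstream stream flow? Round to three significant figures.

33000 L/s

Set C_mix = 0.65: (Q·0.07900 + 6290·3.650) / (Q + 6290) = 0.65
→ Q = 6290·(3.650 − 0.65)/(0.65 − 0.07900) = 33050 L/s.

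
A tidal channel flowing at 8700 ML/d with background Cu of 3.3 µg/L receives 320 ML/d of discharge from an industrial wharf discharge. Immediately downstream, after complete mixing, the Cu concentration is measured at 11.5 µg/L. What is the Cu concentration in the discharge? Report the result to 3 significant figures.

Mass balance: 8700·3.300 + 320.0·Cₑ = 9020·11.50
→ Cₑ = (9020·11.50 − 8700·3.300) / 320.0 = 234.4 µg/L.

234 µg/L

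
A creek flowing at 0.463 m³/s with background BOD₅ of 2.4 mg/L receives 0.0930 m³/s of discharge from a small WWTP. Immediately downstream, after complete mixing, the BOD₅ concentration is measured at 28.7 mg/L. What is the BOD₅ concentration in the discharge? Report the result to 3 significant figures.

160 mg/L

Mass balance: 0.4630·2.400 + 0.09300·Cₑ = 0.5560·28.70
→ Cₑ = (0.5560·28.70 − 0.4630·2.400) / 0.09300 = 159.6 mg/L.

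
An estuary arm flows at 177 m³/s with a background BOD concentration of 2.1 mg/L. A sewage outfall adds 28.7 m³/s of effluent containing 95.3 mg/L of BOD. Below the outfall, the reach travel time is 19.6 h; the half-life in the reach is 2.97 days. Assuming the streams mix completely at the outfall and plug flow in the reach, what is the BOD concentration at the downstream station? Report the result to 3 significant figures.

12.5 mg/L

Flow-weighted average: C = (177.0·2.100 + 28.70·95.30) / 205.7 = 3107/205.7 = 15.10 mg/L.
Half-life 2.97 d → k = ln 2 / 2.97 = 0.2334 d⁻¹.
Decay over the reach: 15.10·exp(−kt) = 15.10·0.8265 = 12.48 mg/L.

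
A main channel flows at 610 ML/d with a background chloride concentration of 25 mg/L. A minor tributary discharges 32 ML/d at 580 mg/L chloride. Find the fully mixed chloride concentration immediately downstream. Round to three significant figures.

Mixed concentration C = ΣQC/ΣQ = (610.0·25.00 + 32.00·580.0) / 642.0 = 33810/642.0 = 52.66 mg/L.

52.7 mg/L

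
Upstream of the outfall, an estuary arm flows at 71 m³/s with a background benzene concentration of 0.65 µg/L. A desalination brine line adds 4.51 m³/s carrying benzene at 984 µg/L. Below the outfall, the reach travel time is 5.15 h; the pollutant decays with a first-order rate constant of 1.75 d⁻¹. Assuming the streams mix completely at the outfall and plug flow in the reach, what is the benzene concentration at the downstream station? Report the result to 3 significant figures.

Mixed concentration C = ΣQC/ΣQ = (71.00·0.6500 + 4.510·984.0) / 75.51 = 4484/75.51 = 59.38 µg/L.
Decay over the reach: 59.38·exp(−kt) = 59.38·0.6869 = 40.79 µg/L.

40.8 µg/L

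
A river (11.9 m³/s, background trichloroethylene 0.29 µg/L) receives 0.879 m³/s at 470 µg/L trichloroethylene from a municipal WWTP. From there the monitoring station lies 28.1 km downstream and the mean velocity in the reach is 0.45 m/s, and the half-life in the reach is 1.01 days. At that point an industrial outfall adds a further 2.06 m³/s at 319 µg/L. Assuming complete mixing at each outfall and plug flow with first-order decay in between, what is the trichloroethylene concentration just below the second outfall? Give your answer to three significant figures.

Flow-weighted average: C = (11.90·0.2900 + 0.8790·470.0) / 12.78 = 416.6/12.78 = 32.60 µg/L; combined flow 12.78 m³/s.
Travel time t = 28.1·1000 / 0.45 = 62440 s = 17.35 h.
Half-life 1.01 d → k = ln 2 / 1.01 = 0.6863 d⁻¹.
First-order decay: C = 32.60·exp(−k·t) = 32.60·0.6090 = 19.85 µg/L.
Second outfall: C = (12.78·19.85 + 2.060·319.0)/14.84 = 61.38 µg/L.

61.4 µg/L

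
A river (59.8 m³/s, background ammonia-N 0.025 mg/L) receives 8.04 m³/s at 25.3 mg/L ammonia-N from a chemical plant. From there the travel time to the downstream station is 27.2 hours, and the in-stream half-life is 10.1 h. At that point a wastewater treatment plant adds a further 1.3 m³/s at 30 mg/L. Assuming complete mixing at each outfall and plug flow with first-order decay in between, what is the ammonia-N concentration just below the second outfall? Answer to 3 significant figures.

Mass balance: C = (59.80·0.02500 + 8.040·25.30) / 67.84 = 204.9/67.84 = 3.020 mg/L; combined flow 67.84 m³/s.
Half-life 10.1 h → k = ln 2 / 10.1 = 0.06863 h⁻¹ = 1.647 d⁻¹.
Applying C = C₀e^(−kt): 3.020 × 0.1546 = 0.4671 mg/L.
Second outfall: C = (67.84·0.4671 + 1.300·30.00)/69.14 = 1.022 mg/L.

1.02 mg/L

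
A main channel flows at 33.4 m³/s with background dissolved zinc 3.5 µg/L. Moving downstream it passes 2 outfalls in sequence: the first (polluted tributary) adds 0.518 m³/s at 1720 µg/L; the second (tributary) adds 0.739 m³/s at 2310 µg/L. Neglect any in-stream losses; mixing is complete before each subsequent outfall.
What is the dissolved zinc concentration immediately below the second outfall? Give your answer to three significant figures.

78.3 µg/L

After outfall 1: Q = 33.40 + 0.5180 = 33.92 m³/s; C = (33.40·3.500 + 0.5180·1720)/33.92 = 29.71 µg/L.
After outfall 2: Q = 33.92 + 0.7390 = 34.66 m³/s; C = (33.92·29.71 + 0.7390·2310)/34.66 = 78.34 µg/L.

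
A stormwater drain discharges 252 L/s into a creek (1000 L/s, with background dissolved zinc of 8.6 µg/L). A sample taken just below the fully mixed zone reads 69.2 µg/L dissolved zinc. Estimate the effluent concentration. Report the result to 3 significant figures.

310 µg/L

Mass balance: 1000·8.600 + 252.0·Cₑ = 1252·69.20
→ Cₑ = (1252·69.20 − 1000·8.600) / 252.0 = 309.7 µg/L.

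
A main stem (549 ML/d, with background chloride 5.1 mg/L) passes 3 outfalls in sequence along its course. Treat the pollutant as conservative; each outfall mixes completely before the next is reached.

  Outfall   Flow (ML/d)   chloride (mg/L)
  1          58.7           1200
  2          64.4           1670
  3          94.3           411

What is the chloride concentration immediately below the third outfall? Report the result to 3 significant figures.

Outfall 1: combined Q = 607.7 ML/d; C = (549.0·5.100 + 58.70·1200)/607.7 = 120.5 mg/L.
Outfall 2: combined Q = 672.1 ML/d; C = (607.7·120.5 + 64.40·1670)/672.1 = 269.0 mg/L.
Outfall 3: combined Q = 766.4 ML/d; C = (672.1·269.0 + 94.30·411.0)/766.4 = 286.5 mg/L.

286 mg/L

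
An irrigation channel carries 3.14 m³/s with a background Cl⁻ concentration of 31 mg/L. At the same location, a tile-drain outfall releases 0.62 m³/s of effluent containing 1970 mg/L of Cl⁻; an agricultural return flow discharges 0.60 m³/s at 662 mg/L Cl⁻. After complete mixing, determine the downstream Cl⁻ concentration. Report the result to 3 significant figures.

Mass balance: C = (3.140·31.00 + 0.6200·1970 + 0.6000·662.0) / 4.360 = 1716/4.360 = 393.6 mg/L.

394 mg/L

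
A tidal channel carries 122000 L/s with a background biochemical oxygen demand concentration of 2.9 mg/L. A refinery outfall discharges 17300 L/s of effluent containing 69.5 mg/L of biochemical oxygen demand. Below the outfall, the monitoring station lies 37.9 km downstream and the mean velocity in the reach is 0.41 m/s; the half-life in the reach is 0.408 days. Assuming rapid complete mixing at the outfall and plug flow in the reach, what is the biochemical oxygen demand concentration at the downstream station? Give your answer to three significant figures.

Flow-weighted average: C = (122000·2.900 + 17300·69.50) / 139300 = 1556000/139300 = 11.17 mg/L.
Travel time t = 37.9·1000 / 0.41 = 92440 s = 25.68 h.
Half-life 0.408 d → k = ln 2 / 0.408 = 1.699 d⁻¹.
After decay, C = 11.17 × e^(−kt) = 11.17 × 0.1624 = 1.814 mg/L.

1.81 mg/L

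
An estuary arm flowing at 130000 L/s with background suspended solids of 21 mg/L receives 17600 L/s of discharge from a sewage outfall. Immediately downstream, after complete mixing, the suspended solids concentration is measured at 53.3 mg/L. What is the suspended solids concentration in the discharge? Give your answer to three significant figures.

292 mg/L

Mass balance: 130000·21.00 + 17600·Cₑ = 147600·53.30
→ Cₑ = (147600·53.30 − 130000·21.00) / 17600 = 291.9 mg/L.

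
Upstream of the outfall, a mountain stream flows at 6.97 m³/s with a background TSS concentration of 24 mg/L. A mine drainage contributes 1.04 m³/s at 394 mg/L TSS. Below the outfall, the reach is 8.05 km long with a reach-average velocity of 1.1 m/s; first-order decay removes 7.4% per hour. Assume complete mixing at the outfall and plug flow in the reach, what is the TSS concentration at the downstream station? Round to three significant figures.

61.6 mg/L

Flow-weighted average: C = (6.970·24.00 + 1.040·394.0) / 8.010 = 577.0/8.010 = 72.04 mg/L.
Travel time t = 8.05·1000 / 1.1 = 7318 s = 2.033 h.
7.4%/h lost → k = −ln(1 − 0.074) = 0.07688 h⁻¹.
After decay, C = 72.04 × e^(−kt) = 72.04 × 0.8553 = 61.62 mg/L.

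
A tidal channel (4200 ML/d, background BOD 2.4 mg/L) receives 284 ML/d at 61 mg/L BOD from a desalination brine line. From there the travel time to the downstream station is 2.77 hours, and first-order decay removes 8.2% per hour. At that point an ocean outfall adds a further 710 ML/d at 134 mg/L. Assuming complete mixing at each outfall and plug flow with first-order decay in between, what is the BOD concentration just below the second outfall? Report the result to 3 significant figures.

22.5 mg/L

Conservation of mass: C = (4200·2.400 + 284.0·61.00) / 4484 = 27400/4484 = 6.112 mg/L; combined flow 4484 ML/d.
8.2%/h lost → k = −ln(1 − 0.082) = 0.08556 h⁻¹.
Applying C = C₀e^(−kt): 6.112 × 0.7890 = 4.822 mg/L.
At the second outfall, C = (4484·4.822 + 710.0·134.0) / (4484 + 710.0) = 22.48 mg/L.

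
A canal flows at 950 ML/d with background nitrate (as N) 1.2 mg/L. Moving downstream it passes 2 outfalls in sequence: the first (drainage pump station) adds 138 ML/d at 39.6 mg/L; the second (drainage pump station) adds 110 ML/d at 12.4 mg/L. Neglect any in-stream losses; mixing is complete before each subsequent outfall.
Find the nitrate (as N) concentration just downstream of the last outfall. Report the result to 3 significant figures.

6.65 mg/L

Below outfall 1: Q → 1088 ML/d, C = (950.0·1.200 + 138.0·39.60)/1088 = 6.071 mg/L.
Below outfall 2: Q → 1198 ML/d, C = (1088·6.071 + 110.0·12.40)/1198 = 6.652 mg/L.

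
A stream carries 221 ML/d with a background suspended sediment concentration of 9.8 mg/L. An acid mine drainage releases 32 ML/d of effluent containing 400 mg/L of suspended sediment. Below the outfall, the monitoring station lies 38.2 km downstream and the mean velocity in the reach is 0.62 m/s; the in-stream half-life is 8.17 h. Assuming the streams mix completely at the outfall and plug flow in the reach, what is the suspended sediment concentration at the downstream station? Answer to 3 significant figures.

Conservation of mass: C = (221.0·9.800 + 32.00·400.0) / 253.0 = 14970/253.0 = 59.15 mg/L.
Travel time t = 38.2·1000 / 0.62 = 61610 s = 17.11 h.
Half-life 8.17 h → k = ln 2 / 8.17 = 0.08484 h⁻¹ = 2.036 d⁻¹.
First-order decay: C = 59.15·exp(−k·t) = 59.15·0.2341 = 13.85 mg/L.

13.8 mg/L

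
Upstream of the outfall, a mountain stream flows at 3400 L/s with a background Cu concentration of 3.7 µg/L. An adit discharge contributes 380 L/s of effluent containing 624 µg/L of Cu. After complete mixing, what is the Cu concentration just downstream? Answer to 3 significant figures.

Mass balance: C = (3400·3.700 + 380.0·624.0) / 3780 = 249700/3780 = 66.06 µg/L.

66.1 µg/L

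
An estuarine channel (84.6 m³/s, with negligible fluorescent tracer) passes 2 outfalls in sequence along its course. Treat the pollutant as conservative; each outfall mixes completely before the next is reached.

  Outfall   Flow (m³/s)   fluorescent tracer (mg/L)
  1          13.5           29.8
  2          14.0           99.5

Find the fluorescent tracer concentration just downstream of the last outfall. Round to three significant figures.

Below outfall 1: Q → 98.10 m³/s, C = (84.60·0 + 13.50·29.80)/98.10 = 4.101 mg/L.
Below outfall 2: Q → 112.1 m³/s, C = (98.10·4.101 + 14.00·99.50)/112.1 = 16.02 mg/L.

16.0 mg/L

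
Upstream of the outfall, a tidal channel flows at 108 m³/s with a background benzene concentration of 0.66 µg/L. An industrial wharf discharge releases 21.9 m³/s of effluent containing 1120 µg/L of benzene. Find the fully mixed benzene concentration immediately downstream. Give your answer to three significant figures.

Mixed concentration C = ΣQC/ΣQ = (108.0·0.6600 + 21.90·1120) / 129.9 = 24600/129.9 = 189.4 µg/L.

189 µg/L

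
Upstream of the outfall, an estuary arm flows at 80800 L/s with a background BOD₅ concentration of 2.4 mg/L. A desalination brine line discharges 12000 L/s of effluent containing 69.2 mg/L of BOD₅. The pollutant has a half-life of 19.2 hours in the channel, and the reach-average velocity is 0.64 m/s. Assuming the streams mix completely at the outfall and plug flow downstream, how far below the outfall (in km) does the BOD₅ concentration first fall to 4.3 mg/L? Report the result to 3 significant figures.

60.2 km

Mixed concentration C = ΣQC/ΣQ = (80800·2.400 + 12000·69.20) / 92800 = 1024000/92800 = 11.04 mg/L.
Half-life 19.2 h → k = ln 2 / 19.2 = 0.03610 h⁻¹ = 0.8664 d⁻¹.
Set 11.04·exp(−k·t) = 4.3 → t = ln(11.04/4.3)/k = 94010 s = 26.11 h.
Distance = v·t = 0.64·94010 = 60160 m = 60.16 km.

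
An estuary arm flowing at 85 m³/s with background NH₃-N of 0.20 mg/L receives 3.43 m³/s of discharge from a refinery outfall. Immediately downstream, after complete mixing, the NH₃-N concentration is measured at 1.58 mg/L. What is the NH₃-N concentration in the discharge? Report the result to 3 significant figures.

Mass balance: 85.00·0.2000 + 3.430·Cₑ = 88.43·1.580
→ Cₑ = (88.43·1.580 − 85.00·0.2000) / 3.430 = 35.78 mg/L.

35.8 mg/L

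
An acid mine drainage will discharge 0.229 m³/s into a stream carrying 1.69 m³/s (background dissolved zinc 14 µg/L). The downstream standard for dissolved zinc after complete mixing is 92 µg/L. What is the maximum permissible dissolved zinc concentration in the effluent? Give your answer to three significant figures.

668 µg/L

At the limit, (Qr·Cr + Qe·Cₑ)/(Qr + Qe) = 92:
Cₑ = (1.919·92 − 1.690·14.00) / 0.2290 = 667.6 µg/L.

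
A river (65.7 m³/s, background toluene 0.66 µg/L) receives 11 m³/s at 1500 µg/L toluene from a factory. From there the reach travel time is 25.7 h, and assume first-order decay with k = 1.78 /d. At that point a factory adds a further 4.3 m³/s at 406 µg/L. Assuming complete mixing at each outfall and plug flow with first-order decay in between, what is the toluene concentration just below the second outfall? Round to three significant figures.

51.9 µg/L

Mixed concentration C = ΣQC/ΣQ = (65.70·0.6600 + 11.00·1500) / 76.70 = 16540/76.70 = 215.7 µg/L; combined flow 76.70 m³/s.
Decay over the reach: 215.7·exp(−kt) = 215.7·0.1487 = 32.06 µg/L.
At the second outfall, C = (76.70·32.06 + 4.300·406.0) / (76.70 + 4.300) = 51.92 µg/L.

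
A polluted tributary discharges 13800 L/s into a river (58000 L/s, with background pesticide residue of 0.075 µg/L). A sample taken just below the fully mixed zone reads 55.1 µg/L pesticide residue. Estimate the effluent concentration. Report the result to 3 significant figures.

286 µg/L

Mass balance: 58000·0.07500 + 13800·Cₑ = 71800·55.10
→ Cₑ = (71800·55.10 − 58000·0.07500) / 13800 = 286.4 µg/L.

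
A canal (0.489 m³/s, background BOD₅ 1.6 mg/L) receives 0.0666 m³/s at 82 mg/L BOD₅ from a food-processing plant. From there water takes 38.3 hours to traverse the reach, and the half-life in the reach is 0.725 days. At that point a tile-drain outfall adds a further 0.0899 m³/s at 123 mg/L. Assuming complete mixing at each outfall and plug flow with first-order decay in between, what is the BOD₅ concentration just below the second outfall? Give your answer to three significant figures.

Flow-weighted average: C = (0.4890·1.600 + 0.06660·82.00) / 0.5556 = 6.244/0.5556 = 11.24 mg/L; combined flow 0.5556 m³/s.
Half-life 0.725 d → k = ln 2 / 0.725 = 0.9561 d⁻¹.
Decay over the reach: 11.24·exp(−kt) = 11.24·0.2175 = 2.444 mg/L.
At the second outfall, C = (0.5556·2.444 + 0.08990·123.0) / (0.5556 + 0.08990) = 19.23 mg/L.

19.2 mg/L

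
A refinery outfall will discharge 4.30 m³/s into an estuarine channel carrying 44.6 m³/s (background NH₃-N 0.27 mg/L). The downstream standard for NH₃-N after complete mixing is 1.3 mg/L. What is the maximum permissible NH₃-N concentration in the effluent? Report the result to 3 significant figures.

12.0 mg/L

At the limit, (Qr·Cr + Qe·Cₑ)/(Qr + Qe) = 1.3:
Cₑ = (48.90·1.3 − 44.60·0.2700) / 4.300 = 11.98 mg/L.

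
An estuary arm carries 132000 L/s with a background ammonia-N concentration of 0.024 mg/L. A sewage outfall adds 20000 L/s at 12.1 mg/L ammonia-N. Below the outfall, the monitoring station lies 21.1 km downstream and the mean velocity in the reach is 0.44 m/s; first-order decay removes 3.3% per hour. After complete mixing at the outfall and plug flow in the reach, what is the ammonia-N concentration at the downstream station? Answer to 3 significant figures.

1.03 mg/L

Mixed concentration C = ΣQC/ΣQ = (132000·0.02400 + 20000·12.10) / 152000 = 245200/152000 = 1.613 mg/L.
Travel time t = 21.1·1000 / 0.44 = 47950 s = 13.32 h.
3.3%/h lost → k = −ln(1 − 0.033) = 0.03356 h⁻¹.
First-order decay: C = 1.613·exp(−k·t) = 1.613·0.6395 = 1.032 mg/L.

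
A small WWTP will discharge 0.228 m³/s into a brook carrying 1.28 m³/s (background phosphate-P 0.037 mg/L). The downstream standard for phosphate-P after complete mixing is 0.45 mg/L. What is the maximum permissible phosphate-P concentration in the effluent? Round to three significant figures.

At the limit, (Qr·Cr + Qe·Cₑ)/(Qr + Qe) = 0.45:
Cₑ = (1.508·0.45 − 1.280·0.03700) / 0.2280 = 2.769 mg/L.

2.77 mg/L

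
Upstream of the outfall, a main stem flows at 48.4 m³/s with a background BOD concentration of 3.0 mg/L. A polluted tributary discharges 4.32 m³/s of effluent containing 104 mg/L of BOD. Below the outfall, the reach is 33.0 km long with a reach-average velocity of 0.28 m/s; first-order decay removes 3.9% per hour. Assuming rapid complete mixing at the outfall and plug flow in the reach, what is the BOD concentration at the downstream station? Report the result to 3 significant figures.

Mass balance: C = (48.40·3.000 + 4.320·104.0) / 52.72 = 594.5/52.72 = 11.28 mg/L.
Travel time t = 33.0·1000 / 0.28 = 117900 s = 32.74 h.
3.9%/h lost → k = −ln(1 − 0.039) = 0.03978 h⁻¹.
Applying C = C₀e^(−kt): 11.28 × 0.2719 = 3.066 mg/L.

3.07 mg/L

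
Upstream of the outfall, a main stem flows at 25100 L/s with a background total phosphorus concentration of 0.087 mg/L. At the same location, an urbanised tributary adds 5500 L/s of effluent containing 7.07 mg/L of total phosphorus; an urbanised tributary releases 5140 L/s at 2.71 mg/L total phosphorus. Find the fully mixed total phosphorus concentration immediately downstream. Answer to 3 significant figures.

1.54 mg/L

Mass balance: C = (25100·0.08700 + 5500·7.070 + 5140·2.710) / 35740 = 55000/35740 = 1.539 mg/L.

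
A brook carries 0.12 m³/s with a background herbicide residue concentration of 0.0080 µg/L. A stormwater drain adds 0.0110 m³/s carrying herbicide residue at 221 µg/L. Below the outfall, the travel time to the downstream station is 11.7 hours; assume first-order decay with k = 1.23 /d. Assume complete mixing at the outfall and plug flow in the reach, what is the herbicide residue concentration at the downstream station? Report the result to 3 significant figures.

Conservation of mass: C = (0.1200·0.008000 + 0.01100·221.0) / 0.1310 = 2.432/0.1310 = 18.56 µg/L.
Decay over the reach: 18.56·exp(−kt) = 18.56·0.5490 = 10.19 µg/L.

10.2 µg/L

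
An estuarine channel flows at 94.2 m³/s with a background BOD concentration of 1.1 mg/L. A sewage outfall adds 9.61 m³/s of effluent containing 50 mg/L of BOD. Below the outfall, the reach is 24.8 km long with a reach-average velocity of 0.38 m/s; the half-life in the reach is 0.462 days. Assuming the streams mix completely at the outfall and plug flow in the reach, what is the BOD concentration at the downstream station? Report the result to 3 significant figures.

Flow-weighted average: C = (94.20·1.100 + 9.610·50.00) / 103.8 = 584.1/103.8 = 5.627 mg/L.
Travel time t = 24.8·1000 / 0.38 = 65260 s = 18.13 h.
Half-life 0.462 d → k = ln 2 / 0.462 = 1.500 d⁻¹.
Decay over the reach: 5.627·exp(−kt) = 5.627·0.3220 = 1.812 mg/L.

1.81 mg/L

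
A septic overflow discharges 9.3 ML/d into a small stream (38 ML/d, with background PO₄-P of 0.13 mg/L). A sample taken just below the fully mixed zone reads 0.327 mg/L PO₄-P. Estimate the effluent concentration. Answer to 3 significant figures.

Mass balance: 38.00·0.1300 + 9.300·Cₑ = 47.30·0.3270
→ Cₑ = (47.30·0.3270 − 38.00·0.1300) / 9.300 = 1.132 mg/L.

1.13 mg/L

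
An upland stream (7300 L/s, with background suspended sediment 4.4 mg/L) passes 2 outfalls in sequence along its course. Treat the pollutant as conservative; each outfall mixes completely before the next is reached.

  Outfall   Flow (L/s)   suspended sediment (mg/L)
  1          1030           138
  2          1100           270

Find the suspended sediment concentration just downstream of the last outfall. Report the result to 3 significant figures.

50.0 mg/L

Outfall 1: combined Q = 8330 L/s; C = (7300·4.400 + 1030·138.0)/8330 = 20.92 mg/L.
Outfall 2: combined Q = 9430 L/s; C = (8330·20.92 + 1100·270.0)/9430 = 49.97 mg/L.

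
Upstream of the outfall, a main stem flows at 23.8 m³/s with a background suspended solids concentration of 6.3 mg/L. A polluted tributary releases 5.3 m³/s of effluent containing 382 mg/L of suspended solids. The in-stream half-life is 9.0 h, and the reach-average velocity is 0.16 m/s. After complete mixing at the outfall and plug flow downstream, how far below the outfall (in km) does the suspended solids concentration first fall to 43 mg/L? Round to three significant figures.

Conservation of mass: C = (23.80·6.300 + 5.300·382.0) / 29.10 = 2175/29.10 = 74.73 mg/L.
Half-life 9.0 h → k = ln 2 / 9.0 = 0.07702 h⁻¹ = 1.848 d⁻¹.
Set 74.73·exp(−k·t) = 43 → t = ln(74.73/43)/k = 25830 s = 7.176 h.
Distance = v·t = 0.16·25830 = 4133 m = 4.133 km.

4.13 km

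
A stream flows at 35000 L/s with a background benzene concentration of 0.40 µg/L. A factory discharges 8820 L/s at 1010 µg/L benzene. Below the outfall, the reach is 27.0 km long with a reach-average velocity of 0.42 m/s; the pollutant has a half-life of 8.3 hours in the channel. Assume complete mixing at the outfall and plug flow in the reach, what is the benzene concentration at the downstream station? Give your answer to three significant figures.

Mass balance: C = (35000·0.4000 + 8820·1010) / 43820 = 8922000/43820 = 203.6 µg/L.
Travel time t = 27.0·1000 / 0.42 = 64290 s = 17.86 h.
Half-life 8.3 h → k = ln 2 / 8.3 = 0.08351 h⁻¹ = 2.004 d⁻¹.
First-order decay: C = 203.6·exp(−k·t) = 203.6·0.2251 = 45.83 µg/L.

45.8 µg/L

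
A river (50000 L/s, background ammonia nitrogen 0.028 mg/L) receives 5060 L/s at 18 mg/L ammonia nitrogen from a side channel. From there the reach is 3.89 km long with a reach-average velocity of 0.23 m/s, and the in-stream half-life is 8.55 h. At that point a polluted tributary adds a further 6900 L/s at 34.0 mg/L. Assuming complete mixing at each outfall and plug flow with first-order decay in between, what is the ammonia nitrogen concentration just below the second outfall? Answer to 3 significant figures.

4.81 mg/L

Mixed concentration C = ΣQC/ΣQ = (50000·0.02800 + 5060·18.00) / 55060 = 92480/55060 = 1.680 mg/L; combined flow 55060 L/s.
Travel time t = 3.89·1000 / 0.23 = 16910 s = 4.698 h.
Half-life 8.55 h → k = ln 2 / 8.55 = 0.08107 h⁻¹ = 1.946 d⁻¹.
First-order decay: C = 1.680·exp(−k·t) = 1.680·0.6833 = 1.148 mg/L.
At the second outfall, C = (55060·1.148 + 6900·34.00) / (55060 + 6900) = 4.806 mg/L.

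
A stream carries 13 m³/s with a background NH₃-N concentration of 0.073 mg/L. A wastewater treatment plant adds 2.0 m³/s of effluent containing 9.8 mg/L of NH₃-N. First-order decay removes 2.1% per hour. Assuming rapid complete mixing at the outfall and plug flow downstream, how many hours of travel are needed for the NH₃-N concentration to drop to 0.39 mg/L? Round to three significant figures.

Flow-weighted average: C = (13.00·0.07300 + 2.000·9.800) / 15.00 = 20.55/15.00 = 1.370 mg/L.
2.1%/h lost → k = −ln(1 − 0.021) = 0.02122 h⁻¹.
1.370·exp(−k·t) = 0.39 → t = ln(1.370/0.39)/k = 213100 s = 59.20 h.

59.2 h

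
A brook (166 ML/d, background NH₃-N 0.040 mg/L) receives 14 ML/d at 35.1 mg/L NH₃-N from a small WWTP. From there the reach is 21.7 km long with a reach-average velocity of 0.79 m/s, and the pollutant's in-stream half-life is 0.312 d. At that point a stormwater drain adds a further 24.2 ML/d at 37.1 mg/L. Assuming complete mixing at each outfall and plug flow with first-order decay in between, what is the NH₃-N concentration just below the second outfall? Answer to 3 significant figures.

5.60 mg/L

Mass balance: C = (166.0·0.04000 + 14.00·35.10) / 180.0 = 498.0/180.0 = 2.767 mg/L; combined flow 180.0 ML/d.
Travel time t = 21.7·1000 / 0.79 = 27470 s = 7.630 h.
Half-life 0.312 d → k = ln 2 / 0.312 = 2.222 d⁻¹.
Decay over the reach: 2.767·exp(−kt) = 2.767·0.4935 = 1.365 mg/L.
At the second outfall, C = (180.0·1.365 + 24.20·37.10) / (180.0 + 24.20) = 5.600 mg/L.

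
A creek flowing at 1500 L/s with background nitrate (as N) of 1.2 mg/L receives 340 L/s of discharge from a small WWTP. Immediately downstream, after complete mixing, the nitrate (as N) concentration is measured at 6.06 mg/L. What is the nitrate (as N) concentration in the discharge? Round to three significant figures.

27.5 mg/L

Mass balance: 1500·1.200 + 340.0·Cₑ = 1840·6.060
→ Cₑ = (1840·6.060 − 1500·1.200) / 340.0 = 27.50 mg/L.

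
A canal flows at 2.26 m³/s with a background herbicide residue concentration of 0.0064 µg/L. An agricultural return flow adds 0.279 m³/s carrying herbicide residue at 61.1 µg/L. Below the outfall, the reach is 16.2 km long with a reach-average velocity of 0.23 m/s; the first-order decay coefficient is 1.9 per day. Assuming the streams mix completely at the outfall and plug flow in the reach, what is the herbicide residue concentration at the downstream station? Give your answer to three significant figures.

1.43 µg/L

Conservation of mass: C = (2.260·0.006400 + 0.2790·61.10) / 2.539 = 17.06/2.539 = 6.720 µg/L.
Travel time t = 16.2·1000 / 0.23 = 70430 s = 19.57 h.
First-order decay: C = 6.720·exp(−k·t) = 6.720·0.2125 = 1.428 µg/L.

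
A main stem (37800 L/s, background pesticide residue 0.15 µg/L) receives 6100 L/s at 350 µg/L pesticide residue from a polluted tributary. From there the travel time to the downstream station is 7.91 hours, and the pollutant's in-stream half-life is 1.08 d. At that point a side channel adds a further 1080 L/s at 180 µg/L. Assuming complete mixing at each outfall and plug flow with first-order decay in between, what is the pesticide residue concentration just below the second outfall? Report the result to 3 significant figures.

Conservation of mass: C = (37800·0.1500 + 6100·350.0) / 43900 = 2141000/43900 = 48.76 µg/L; combined flow 43900 L/s.
Half-life 1.08 d → k = ln 2 / 1.08 = 0.6418 d⁻¹.
After decay, C = 48.76 × e^(−kt) = 48.76 × 0.8093 = 39.47 µg/L.
At the second outfall, C = (43900·39.47 + 1080·180.0) / (43900 + 1080) = 42.84 µg/L.

42.8 µg/L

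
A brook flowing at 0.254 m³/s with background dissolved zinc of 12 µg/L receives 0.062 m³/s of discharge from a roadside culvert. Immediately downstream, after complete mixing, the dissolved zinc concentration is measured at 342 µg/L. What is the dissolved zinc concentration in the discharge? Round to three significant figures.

Mass balance: 0.2540·12.00 + 0.06200·Cₑ = 0.3160·342.0
→ Cₑ = (0.3160·342.0 − 0.2540·12.00) / 0.06200 = 1694 µg/L.

1690 µg/L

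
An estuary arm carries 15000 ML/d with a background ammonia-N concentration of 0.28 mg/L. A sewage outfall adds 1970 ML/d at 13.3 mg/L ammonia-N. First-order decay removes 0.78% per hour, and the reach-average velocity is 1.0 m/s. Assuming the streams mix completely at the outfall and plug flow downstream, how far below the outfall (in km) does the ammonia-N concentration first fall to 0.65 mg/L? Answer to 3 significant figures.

Conservation of mass: C = (15000·0.2800 + 1970·13.30) / 16970 = 30400/16970 = 1.791 mg/L.
0.78%/h lost → k = −ln(1 − 0.0078) = 0.007831 h⁻¹.
Set 1.791·exp(−k·t) = 0.65 → t = ln(1.791/0.65)/k = 466100 s = 129.5 h.
Distance = v·t = 1.0·466100 = 466100 m = 466.1 km.

466 km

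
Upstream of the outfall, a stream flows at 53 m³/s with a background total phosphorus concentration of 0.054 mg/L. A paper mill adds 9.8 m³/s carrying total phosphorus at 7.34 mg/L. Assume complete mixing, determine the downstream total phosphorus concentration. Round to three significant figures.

1.19 mg/L

Conservation of mass: C = (53.00·0.05400 + 9.800·7.340) / 62.80 = 74.79/62.80 = 1.191 mg/L.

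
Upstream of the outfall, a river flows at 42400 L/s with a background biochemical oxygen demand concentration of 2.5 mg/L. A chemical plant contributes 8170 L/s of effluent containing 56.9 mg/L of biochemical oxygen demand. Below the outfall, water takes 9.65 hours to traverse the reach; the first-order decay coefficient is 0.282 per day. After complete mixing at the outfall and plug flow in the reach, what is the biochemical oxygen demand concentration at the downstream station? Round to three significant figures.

10.1 mg/L

Conservation of mass: C = (42400·2.500 + 8170·56.90) / 50570 = 570900/50570 = 11.29 mg/L.
Applying C = C₀e^(−kt): 11.29 × 0.8928 = 10.08 mg/L.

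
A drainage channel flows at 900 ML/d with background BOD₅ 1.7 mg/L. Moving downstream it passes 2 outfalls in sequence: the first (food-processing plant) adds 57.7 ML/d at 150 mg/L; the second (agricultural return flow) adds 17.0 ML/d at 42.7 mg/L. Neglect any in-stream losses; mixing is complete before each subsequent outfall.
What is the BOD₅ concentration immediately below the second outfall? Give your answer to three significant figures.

Below outfall 1: Q → 957.7 ML/d, C = (900.0·1.700 + 57.70·150.0)/957.7 = 10.63 mg/L.
Below outfall 2: Q → 974.7 ML/d, C = (957.7·10.63 + 17.00·42.70)/974.7 = 11.19 mg/L.

11.2 mg/L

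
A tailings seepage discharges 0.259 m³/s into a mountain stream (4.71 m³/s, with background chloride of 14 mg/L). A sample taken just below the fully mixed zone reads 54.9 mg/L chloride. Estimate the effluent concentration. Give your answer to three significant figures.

799 mg/L

Mass balance: 4.710·14.00 + 0.2590·Cₑ = 4.969·54.90
→ Cₑ = (4.969·54.90 − 4.710·14.00) / 0.2590 = 798.7 mg/L.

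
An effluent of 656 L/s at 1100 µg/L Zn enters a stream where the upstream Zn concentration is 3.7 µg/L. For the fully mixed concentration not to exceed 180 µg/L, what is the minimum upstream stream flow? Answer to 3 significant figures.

3420 L/s

Set C_mix = 180: (Q·3.700 + 656.0·1100) / (Q + 656.0) = 180
→ Q = 656.0·(1100 − 180)/(180 − 3.700) = 3423 L/s.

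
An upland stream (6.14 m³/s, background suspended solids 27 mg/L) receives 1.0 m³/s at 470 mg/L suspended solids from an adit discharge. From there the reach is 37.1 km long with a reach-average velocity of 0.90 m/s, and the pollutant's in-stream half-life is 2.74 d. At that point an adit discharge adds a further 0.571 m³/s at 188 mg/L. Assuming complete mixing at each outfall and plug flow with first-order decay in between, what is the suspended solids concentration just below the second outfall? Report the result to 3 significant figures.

After mixing, C = (6.140·27.00 + 1.000·470.0) / 7.140 = 635.8/7.140 = 89.04 mg/L; combined flow 7.140 m³/s.
Travel time t = 37.1·1000 / 0.90 = 41220 s = 11.45 h.
Half-life 2.74 d → k = ln 2 / 2.74 = 0.2530 d⁻¹.
Decay over the reach: 89.04·exp(−kt) = 89.04·0.8863 = 78.92 mg/L.
At the second outfall, C = (7.140·78.92 + 0.5710·188.0) / (7.140 + 0.5710) = 87.00 mg/L.

87.0 mg/L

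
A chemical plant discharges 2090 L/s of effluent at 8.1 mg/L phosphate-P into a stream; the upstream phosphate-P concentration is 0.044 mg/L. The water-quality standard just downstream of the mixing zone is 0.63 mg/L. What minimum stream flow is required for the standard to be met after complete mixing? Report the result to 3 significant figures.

Set C_mix = 0.63: (Q·0.04400 + 2090·8.100) / (Q + 2090) = 0.63
→ Q = 2090·(8.100 − 0.63)/(0.63 − 0.04400) = 26640 L/s.

26600 L/s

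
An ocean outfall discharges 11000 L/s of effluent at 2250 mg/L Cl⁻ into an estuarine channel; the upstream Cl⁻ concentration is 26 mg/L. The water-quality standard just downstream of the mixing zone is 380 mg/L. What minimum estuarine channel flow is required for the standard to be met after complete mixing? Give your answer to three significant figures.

Set C_mix = 380: (Q·26.00 + 11000·2250) / (Q + 11000) = 380
→ Q = 11000·(2250 − 380)/(380 − 26.00) = 58110 L/s.

58100 L/s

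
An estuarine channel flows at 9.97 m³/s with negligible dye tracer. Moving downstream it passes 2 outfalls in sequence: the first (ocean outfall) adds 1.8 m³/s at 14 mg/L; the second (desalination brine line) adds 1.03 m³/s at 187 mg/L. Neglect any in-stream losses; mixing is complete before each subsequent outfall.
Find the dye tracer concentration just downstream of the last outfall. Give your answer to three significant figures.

After outfall 1: Q = 9.970 + 1.800 = 11.77 m³/s; C = (9.970·0 + 1.800·14.00)/11.77 = 2.141 mg/L.
After outfall 2: Q = 11.77 + 1.030 = 12.80 m³/s; C = (11.77·2.141 + 1.030·187.0)/12.80 = 17.02 mg/L.

17.0 mg/L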